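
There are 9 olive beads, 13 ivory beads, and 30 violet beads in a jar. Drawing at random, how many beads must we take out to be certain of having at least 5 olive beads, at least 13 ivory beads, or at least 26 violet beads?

The worst case stops just short of every target: 4 olive, 12 ivory, 25 violet — 4 + 12 + 25 = 41 beads.
One more bead must push some color to its target, so 41 + 1 = 42.

42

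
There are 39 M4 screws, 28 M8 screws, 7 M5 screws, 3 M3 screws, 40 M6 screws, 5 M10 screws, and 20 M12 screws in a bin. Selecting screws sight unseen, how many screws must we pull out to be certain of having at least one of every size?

The hardest size to obtain is M3: we could draw every other screw first — 142 − 3 = 139 screws — without a single M3 one.
The next draw must be M3, so 139 + 1 = 140.

140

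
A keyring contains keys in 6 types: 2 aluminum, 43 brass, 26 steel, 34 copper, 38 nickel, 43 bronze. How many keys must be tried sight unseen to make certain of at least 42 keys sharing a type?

In the worst case we take at most 41 of each type, but all 2 aluminum, all 26 steel, all 34 copper, and all 38 nickel (fewer than 41), giving 2 + 41 + 26 + 34 + 38 + 41 = 182.
One more key then forces some type to 42, so 182 + 1 = 183.

183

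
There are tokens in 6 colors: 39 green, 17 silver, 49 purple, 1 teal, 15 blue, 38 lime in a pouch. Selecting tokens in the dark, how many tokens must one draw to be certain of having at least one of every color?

The hardest color to obtain is teal: we could draw every other token first — 159 − 1 = 158 tokens — without a single teal one.
The next draw must be teal, so 158 + 1 = 159.

159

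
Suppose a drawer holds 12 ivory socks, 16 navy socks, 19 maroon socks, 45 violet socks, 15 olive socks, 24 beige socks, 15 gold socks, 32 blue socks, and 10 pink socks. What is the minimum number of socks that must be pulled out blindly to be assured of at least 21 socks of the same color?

Treat the 9 colors as pigeonholes.
In the worst case we take at most 20 of each color, but all 12 ivory, all 16 navy, all 19 maroon, all 15 olive, all 15 gold, and all 10 pink (fewer than 20), giving 12 + 16 + 19 + 20 + 15 + 20 + 15 + 20 + 10 = 147.
One more sock then forces some color to 21, so 147 + 1 = 148.

148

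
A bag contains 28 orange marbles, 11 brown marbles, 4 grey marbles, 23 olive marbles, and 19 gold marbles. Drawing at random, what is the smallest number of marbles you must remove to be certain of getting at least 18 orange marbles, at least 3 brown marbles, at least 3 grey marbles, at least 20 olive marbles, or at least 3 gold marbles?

43

The worst case stops just short of every target: 17 orange, 2 brown, 2 grey, 19 olive, 2 gold — 17 + 2 + 2 + 19 + 2 = 42 marbles.
One more marble must push some color to its target, so 42 + 1 = 43.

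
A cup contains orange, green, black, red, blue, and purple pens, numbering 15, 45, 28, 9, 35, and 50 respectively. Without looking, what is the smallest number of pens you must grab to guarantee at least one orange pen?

168

The worst case draws every non-orange pen first: 45 + 28 + 9 + 35 + 50 = 167.
The next draw is then forced to be orange, giving 167 + 1 = 168.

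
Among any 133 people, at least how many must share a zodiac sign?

If each of the 12 zodiac signs held at most 11, the total would be at most 12 × 11 = 132 < 133, a contradiction.
So at least one holds ⌈133/12⌉ = 12.

12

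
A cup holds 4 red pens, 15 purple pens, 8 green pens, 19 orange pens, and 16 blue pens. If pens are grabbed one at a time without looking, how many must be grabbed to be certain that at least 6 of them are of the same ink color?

25

In the worst case we take at most 5 of each ink color, but all 4 red (fewer than 5), giving 4 + 5 + 5 + 5 + 5 = 24.
One more pen then forces some ink color to 6, so 24 + 1 = 25.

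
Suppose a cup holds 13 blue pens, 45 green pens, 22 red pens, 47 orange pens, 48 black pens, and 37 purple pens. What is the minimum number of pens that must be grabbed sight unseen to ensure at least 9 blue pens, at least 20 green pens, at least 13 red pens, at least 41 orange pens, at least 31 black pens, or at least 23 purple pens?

132

The worst case stops just short of every target: 8 blue, 19 green, 12 red, 40 orange, 30 black, 22 purple — 8 + 19 + 12 + 40 + 30 + 22 = 131 pens.
One more pen must push some ink color to its target, so 131 + 1 = 132.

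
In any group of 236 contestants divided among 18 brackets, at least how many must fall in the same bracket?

The 236 contestants fall into 18 brackets.
If each of the 18 brackets held at most 13, the total would be at most 18 × 13 = 234 < 236, a contradiction.
So at least one holds ⌈236/18⌉ = 14.

14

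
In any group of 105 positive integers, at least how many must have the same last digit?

11

If each of the 10 possible last digits held at most 10, the total would be at most 10 × 10 = 100 < 105, a contradiction.
So at least one holds ⌈105/10⌉ = 11.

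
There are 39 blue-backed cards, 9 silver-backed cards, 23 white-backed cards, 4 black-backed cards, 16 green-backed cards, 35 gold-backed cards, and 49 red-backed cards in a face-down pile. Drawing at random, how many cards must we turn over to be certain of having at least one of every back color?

172

The hardest back color to obtain is black-backed: we could draw every other card first — 175 − 4 = 171 cards — without a single black-backed one.
The next draw must be black-backed, so 171 + 1 = 172.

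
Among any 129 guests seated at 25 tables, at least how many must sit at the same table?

The 129 guests fall into 25 tables.
If each of the 25 tables held at most 5, the total would be at most 25 × 5 = 125 < 129, a contradiction.
So at least one holds ⌈129/25⌉ = 6.

6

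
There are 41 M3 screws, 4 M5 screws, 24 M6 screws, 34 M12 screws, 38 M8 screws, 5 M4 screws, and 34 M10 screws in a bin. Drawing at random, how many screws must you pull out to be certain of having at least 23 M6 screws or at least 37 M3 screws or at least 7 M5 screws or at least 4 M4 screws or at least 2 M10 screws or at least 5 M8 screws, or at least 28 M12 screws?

The worst case stops just short of every target: 36 M3, all 4 M5, 22 M6, 27 M12, 4 M8, 3 M4, 1 M10 — 36 + 4 + 22 + 27 + 4 + 3 + 1 = 97 screws.
One more screw must push some size to its target, so 97 + 1 = 98.

98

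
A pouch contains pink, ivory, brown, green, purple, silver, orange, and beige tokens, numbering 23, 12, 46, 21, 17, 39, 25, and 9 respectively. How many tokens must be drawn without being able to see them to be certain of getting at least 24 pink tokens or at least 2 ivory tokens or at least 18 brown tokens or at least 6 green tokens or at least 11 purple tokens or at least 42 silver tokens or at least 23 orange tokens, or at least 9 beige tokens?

Each of the 8 colors has its own threshold; avoid all of them simultaneously.
The worst case stops just short of every target: 23 pink, 1 ivory, 17 brown, 5 green, 10 purple, all 39 silver, 22 orange, 8 beige — 23 + 1 + 17 + 5 + 10 + 39 + 22 + 8 = 125 tokens.
One more token must push some color to its target, so 125 + 1 = 126.

126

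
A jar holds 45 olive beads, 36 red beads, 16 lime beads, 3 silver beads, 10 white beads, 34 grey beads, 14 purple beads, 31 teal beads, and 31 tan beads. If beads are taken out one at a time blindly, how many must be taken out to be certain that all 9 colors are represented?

218

The hardest color to obtain is silver: we could draw every other bead first — 220 − 3 = 217 beads — without a single silver one.
The next draw must be silver, so 217 + 1 = 218.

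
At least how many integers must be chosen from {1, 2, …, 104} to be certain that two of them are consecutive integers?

Partition {1, …, 104} into 52 pairs: {1,2}, {3,4}, …, {103,104}.
Choosing 52 integers — say the 52 even numbers 2, 4, …, 104 — takes one from each pair and avoids the property.
Choosing 53 forces two into the same pair by pigeonhole, and those are consecutive. So 53.

53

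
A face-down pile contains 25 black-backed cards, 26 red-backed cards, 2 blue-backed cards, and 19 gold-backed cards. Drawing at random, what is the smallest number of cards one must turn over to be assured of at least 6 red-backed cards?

The worst case draws every non-red-backed card first: 25 + 2 + 19 = 46.
The next 6 draws are then forced to be red-backed, giving 46 + 6 = 52.

52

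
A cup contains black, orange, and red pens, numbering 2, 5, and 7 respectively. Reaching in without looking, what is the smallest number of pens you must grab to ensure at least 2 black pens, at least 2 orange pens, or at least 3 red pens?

5

The worst case stops just short of every target: 1 black, 1 orange, 2 red — 1 + 1 + 2 = 4 pens.
One more pen must push some ink color to its target, so 4 + 1 = 5.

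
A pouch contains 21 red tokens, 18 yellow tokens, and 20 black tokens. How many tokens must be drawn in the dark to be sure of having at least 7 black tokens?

46

To avoid black tokens as long as possible, exhaust the other 2 colors first.
The worst case draws every non-black token first: 21 + 18 = 39.
The next 7 draws are then forced to be black, giving 39 + 7 = 46.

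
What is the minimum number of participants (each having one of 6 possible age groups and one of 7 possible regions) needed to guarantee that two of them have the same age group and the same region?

There are 6 × 7 = 42 (age group, region) combinations acting as pigeonholes.
With 42 participants we could place one in each, avoiding any repeat.
One more forces some (age group, region) pair to hold 2, so 42 + 1 = 43.

43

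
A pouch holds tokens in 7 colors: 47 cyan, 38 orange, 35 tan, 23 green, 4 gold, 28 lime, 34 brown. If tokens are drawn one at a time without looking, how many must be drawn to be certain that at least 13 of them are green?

199

The worst case draws every non-green token first: 47 + 38 + 35 + 4 + 28 + 34 = 186.
The next 13 draws are then forced to be green, giving 186 + 13 = 199.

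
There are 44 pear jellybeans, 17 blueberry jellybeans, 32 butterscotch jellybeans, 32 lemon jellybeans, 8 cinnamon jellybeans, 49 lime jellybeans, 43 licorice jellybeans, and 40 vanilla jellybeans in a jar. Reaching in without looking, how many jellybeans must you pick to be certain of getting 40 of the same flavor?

In the worst case we take at most 39 of each flavor, but all 17 blueberry, all 32 butterscotch, all 32 lemon, and all 8 cinnamon (fewer than 39), giving 39 + 17 + 32 + 32 + 8 + 39 + 39 + 39 = 245.
One more jellybean then forces some flavor to 40, so 245 + 1 = 246.

246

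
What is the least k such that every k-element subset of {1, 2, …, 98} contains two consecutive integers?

Partition {1, …, 98} into 49 pairs: {1,2}, {3,4}, …, {97,98}.
Choosing 49 integers — say the 49 even numbers 2, 4, …, 98 — takes one from each pair and avoids the property.
Choosing 50 forces two into the same pair by pigeonhole, and those are consecutive. So 50.

50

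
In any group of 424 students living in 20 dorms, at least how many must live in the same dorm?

22

If each of the 20 dorms held at most 21, the total would be at most 20 × 21 = 420 < 424, a contradiction.
So at least one holds ⌈424/20⌉ = 22.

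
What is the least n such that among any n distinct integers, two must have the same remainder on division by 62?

Two integers differ by a multiple of 62 exactly when they share a remainder mod 62.
There are 62 residue classes mod 62, so 62 integers can all lie in distinct classes.
One more integer must repeat a residue, giving a difference divisible by 62. So n = 62 + 1 = 63.

63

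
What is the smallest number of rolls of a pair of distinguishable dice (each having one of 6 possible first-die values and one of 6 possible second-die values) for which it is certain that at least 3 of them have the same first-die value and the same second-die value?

73

There are 6 × 6 = 36 (first-die value, second-die value) combinations acting as pigeonholes.
With 36 × 2 = 72 rolls of a pair of distinguishable dice we could place exactly 2 in each, with no (first-die value, second-die value) pair reaching 3.
One more forces some (first-die value, second-die value) pair to hold 3, so 72 + 1 = 73.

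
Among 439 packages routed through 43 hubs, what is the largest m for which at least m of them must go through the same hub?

11

The 439 packages fall into 43 hubs.
If each of the 43 hubs held at most 10, the total would be at most 43 × 10 = 430 < 439, a contradiction.
So at least one holds ⌈439/43⌉ = 11.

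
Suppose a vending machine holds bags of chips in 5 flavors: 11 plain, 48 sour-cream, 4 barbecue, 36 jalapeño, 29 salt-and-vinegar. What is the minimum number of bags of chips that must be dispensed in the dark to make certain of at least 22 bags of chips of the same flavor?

In the worst case we take at most 21 of each flavor, but all 11 plain and all 4 barbecue (fewer than 21), giving 11 + 21 + 4 + 21 + 21 = 78.
One more bag of chips then forces some flavor to 22, so 78 + 1 = 79.

79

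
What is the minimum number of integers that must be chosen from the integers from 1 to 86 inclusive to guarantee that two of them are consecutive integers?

44

Partition {1, …, 86} into 43 pairs: {1,2}, {3,4}, …, {85,86}.
Choosing 43 integers — say the 43 even numbers 2, 4, …, 86 — takes one from each pair and avoids the property.
Choosing 44 forces two into the same pair by pigeonhole, and those are consecutive. So 44.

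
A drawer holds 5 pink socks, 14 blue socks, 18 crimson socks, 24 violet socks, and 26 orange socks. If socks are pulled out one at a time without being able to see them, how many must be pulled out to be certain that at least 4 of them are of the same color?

16

The worst case takes 3 socks of each color without reaching 4 of any: 5 × 3 = 15.
The next sock must bring some color to 4, so 15 + 1 = 16.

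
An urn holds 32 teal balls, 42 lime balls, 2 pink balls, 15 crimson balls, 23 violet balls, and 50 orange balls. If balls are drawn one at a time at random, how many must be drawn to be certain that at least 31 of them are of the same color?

131

In the worst case we take at most 30 of each color, but all 2 pink, all 15 crimson, and all 23 violet (fewer than 30), giving 30 + 30 + 2 + 15 + 23 + 30 = 130.
One more ball then forces some color to 31, so 130 + 1 = 131.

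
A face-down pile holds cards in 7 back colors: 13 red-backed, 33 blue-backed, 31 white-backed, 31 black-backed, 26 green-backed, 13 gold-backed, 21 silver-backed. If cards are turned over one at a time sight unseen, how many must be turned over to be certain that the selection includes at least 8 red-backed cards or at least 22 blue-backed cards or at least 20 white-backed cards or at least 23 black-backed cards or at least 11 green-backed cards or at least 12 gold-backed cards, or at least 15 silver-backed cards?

Each of the 7 back colors has its own threshold; avoid all of them simultaneously.
The worst case stops just short of every target: 7 red-backed, 21 blue-backed, 19 white-backed, 22 black-backed, 10 green-backed, 11 gold-backed, 14 silver-backed — 7 + 21 + 19 + 22 + 10 + 11 + 14 = 104 cards.
One more card must push some back color to its target, so 104 + 1 = 105.

105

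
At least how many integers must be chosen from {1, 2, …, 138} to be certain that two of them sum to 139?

Partition {1, …, 138} into 69 pairs: {1,138}, {2,137}, …, {69,70}.
Choosing 69 integers — say the integers 1 through 69 — takes one from each pair and avoids the property.
Choosing 70 forces two into the same pair by pigeonhole, and those sum to 139. So 70.

70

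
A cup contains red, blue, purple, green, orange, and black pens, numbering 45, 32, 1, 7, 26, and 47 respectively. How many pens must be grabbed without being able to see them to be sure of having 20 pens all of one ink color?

Treat the 6 ink colors as pigeonholes.
In the worst case we take at most 19 of each ink color, but all 1 purple and all 7 green (fewer than 19), giving 19 + 19 + 1 + 7 + 19 + 19 = 84.
One more pen then forces some ink color to 20, so 84 + 1 = 85.

85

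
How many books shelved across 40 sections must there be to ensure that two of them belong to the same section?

41

There are 40 sections acting as pigeonholes.
With 40 books we could place one in each, avoiding any repeat.
One more forces some class to hold 2, so 40 + 1 = 41.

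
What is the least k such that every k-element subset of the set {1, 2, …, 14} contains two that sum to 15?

8

Partition {1, …, 14} into 7 pairs: {1,14}, {2,13}, …, {7,8}.
Choosing 7 integers — say the integers 1 through 7 — takes one from each pair and avoids the property.
Choosing 8 forces two into the same pair by pigeonhole, and those sum to 15. So 8.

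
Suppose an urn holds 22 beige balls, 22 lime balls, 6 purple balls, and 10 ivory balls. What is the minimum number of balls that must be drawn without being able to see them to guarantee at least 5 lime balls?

The worst case draws every non-lime ball first: 22 + 6 + 10 = 38.
The next 5 draws are then forced to be lime, giving 38 + 5 = 43.

43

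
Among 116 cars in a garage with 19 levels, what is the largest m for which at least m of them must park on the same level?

The 116 cars fall into 19 levels.
If each of the 19 levels held at most 6, the total would be at most 19 × 6 = 114 < 116, a contradiction.
So at least one holds ⌈116/19⌉ = 7.

7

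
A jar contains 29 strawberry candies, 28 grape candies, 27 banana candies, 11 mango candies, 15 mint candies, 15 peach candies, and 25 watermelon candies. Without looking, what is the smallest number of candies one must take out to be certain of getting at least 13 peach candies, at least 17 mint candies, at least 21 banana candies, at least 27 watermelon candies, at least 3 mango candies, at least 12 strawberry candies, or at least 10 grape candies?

Each of the 7 flavors has its own threshold; avoid all of them simultaneously.
The worst case stops just short of every target: 11 strawberry, 9 grape, 20 banana, 2 mango, all 15 mint, 12 peach, all 25 watermelon — 11 + 9 + 20 + 2 + 15 + 12 + 25 = 94 candies.
One more candy must push some flavor to its target, so 94 + 1 = 95.

95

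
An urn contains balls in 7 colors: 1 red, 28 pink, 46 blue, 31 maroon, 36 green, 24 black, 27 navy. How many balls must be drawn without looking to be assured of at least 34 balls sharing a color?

178

In the worst case we take at most 33 of each color, but all 1 red, all 28 pink, all 31 maroon, all 24 black, and all 27 navy (fewer than 33), giving 1 + 28 + 33 + 31 + 33 + 24 + 27 = 177.
One more ball then forces some color to 34, so 177 + 1 = 178.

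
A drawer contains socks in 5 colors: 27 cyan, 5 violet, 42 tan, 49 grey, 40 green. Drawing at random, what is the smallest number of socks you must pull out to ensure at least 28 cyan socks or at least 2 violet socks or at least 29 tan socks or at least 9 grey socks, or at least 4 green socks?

Each of the 5 colors has its own threshold; avoid all of them simultaneously.
The worst case stops just short of every target: 27 cyan, 1 violet, 28 tan, 8 grey, 3 green — 27 + 1 + 28 + 8 + 3 = 67 socks.
One more sock must push some color to its target, so 67 + 1 = 68.

68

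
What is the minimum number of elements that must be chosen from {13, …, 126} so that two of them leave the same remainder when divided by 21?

22

Group the integers by remainder mod 21; there are 21 residue classes, each nonempty in this range.
Choosing one from each class (21 integers) avoids any shared remainder.
One more choice must repeat a class, so two differ by a multiple of 21. Hence 21 + 1 = 22.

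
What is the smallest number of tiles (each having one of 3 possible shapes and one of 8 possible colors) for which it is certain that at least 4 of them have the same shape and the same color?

73

There are 3 × 8 = 24 (shape, color) combinations acting as pigeonholes.
With 24 × 3 = 72 tiles we could place exactly 3 in each, with no (shape, color) pair reaching 4.
One more forces some (shape, color) pair to hold 4, so 72 + 1 = 73.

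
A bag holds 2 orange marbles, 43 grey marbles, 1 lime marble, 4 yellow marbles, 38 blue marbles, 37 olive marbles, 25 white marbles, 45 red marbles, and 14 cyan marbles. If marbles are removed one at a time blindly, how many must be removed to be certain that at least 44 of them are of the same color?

Treat the 9 colors as pigeonholes.
In the worst case we take at most 43 of each color, but all 2 orange, all 1 lime, all 4 yellow, all 38 blue, all 37 olive, all 25 white, and all 14 cyan (fewer than 43), giving 2 + 43 + 1 + 4 + 38 + 37 + 25 + 43 + 14 = 207.
One more marble then forces some color to 44, so 207 + 1 = 208.

208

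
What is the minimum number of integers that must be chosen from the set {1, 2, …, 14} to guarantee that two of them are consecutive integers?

8

Partition {1, …, 14} into 7 pairs: {1,2}, {3,4}, …, {13,14}.
Choosing 7 integers — say the 7 even numbers 2, 4, …, 14 — takes one from each pair and avoids the property.
Choosing 8 forces two into the same pair by pigeonhole, and those are consecutive. So 8.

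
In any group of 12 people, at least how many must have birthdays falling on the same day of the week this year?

2

There are 7 days of the week, which serve as the pigeonholes.
If each of the 7 days of the week held at most 1, the total would be at most 7 × 1 = 7 < 12, a contradiction.
So at least one holds ⌈12/7⌉ = 2.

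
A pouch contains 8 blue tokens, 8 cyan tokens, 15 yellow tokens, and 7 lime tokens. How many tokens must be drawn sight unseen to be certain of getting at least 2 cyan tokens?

To avoid cyan tokens as long as possible, exhaust the other 3 colors first.
The worst case draws every non-cyan token first: 8 + 15 + 7 = 30.
The next 2 draws are then forced to be cyan, giving 30 + 2 = 32.

32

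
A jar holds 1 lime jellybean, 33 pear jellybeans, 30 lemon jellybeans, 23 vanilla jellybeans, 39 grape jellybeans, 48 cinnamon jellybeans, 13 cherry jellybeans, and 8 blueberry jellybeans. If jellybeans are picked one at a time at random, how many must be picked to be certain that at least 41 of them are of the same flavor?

188

In the worst case we take at most 40 of each flavor, but all 1 lime, all 33 pear, all 30 lemon, all 23 vanilla, all 39 grape, all 13 cherry, and all 8 blueberry (fewer than 40), giving 1 + 33 + 30 + 23 + 39 + 40 + 13 + 8 = 187.
One more jellybean then forces some flavor to 41, so 187 + 1 = 188.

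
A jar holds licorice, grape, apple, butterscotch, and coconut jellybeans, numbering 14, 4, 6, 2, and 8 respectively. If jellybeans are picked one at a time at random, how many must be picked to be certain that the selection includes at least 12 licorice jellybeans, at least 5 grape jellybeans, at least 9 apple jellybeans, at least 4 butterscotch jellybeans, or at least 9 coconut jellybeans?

32

The worst case stops just short of every target: 11 licorice, 4 grape, all 6 apple, all 2 butterscotch, 8 coconut — 11 + 4 + 6 + 2 + 8 = 31 jellybeans.
One more jellybean must push some flavor to its target, so 31 + 1 = 32.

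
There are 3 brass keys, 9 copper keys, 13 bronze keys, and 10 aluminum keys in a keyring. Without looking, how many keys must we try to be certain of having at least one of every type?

33

The hardest type to obtain is brass: we could draw every other key first — 35 − 3 = 32 keys — without a single brass one.
The next draw must be brass, so 32 + 1 = 33.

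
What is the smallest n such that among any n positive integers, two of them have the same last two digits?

101

There are 100 possible two-digit endings acting as pigeonholes.
With 100 positive integers we could place one in each, avoiding any repeat.
One more forces some class to hold 2, so 100 + 1 = 101.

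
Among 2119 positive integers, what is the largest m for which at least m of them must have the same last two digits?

The 2119 positive integers fall into 100 possible two-digit endings.
If each of the 100 possible two-digit endings held at most 21, the total would be at most 100 × 21 = 2100 < 2119, a contradiction.
So at least one holds ⌈2119/100⌉ = 22.

22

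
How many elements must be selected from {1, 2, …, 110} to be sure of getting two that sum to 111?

56

Partition {1, …, 110} into 55 pairs: {1,110}, {2,109}, …, {55,56}.
Choosing 55 integers — say the integers 1 through 55 — takes one from each pair and avoids the property.
Choosing 56 forces two into the same pair by pigeonhole, and those sum to 111. So 56.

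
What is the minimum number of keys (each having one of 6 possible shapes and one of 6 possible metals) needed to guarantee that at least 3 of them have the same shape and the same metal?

There are 6 × 6 = 36 (shape, metal) combinations acting as pigeonholes.
With 36 × 2 = 72 keys we could place exactly 2 in each, with no (shape, metal) pair reaching 3.
One more forces some (shape, metal) pair to hold 3, so 72 + 1 = 73.

73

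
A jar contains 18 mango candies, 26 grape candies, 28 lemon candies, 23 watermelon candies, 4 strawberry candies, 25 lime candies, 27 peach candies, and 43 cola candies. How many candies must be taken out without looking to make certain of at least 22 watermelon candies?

193

To avoid watermelon candies as long as possible, exhaust the other 7 flavors first.
The worst case draws every non-watermelon candy first: 18 + 26 + 28 + 4 + 25 + 27 + 43 = 171.
The next 22 draws are then forced to be watermelon, giving 171 + 22 = 193.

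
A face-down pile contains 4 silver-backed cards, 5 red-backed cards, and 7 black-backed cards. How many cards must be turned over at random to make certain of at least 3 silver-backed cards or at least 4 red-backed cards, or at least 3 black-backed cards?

8

The worst case stops just short of every target: 2 silver-backed, 3 red-backed, 2 black-backed — 2 + 3 + 2 = 7 cards.
One more card must push some back color to its target, so 7 + 1 = 8.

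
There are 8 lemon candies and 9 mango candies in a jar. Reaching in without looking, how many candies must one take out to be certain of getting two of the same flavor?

3

Treat the 2 flavors as pigeonholes.
The worst case takes 1 candy of each flavor without reaching 2 of any: 2 × 1 = 2.
The next candy must bring some flavor to 2, so 2 + 1 = 3.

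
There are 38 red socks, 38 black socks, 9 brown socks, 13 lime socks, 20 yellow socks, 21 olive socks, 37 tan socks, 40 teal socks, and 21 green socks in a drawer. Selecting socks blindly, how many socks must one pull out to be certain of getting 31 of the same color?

Treat the 9 colors as pigeonholes.
In the worst case we take at most 30 of each color, but all 9 brown, all 13 lime, all 20 yellow, all 21 olive, and all 21 green (fewer than 30), giving 30 + 30 + 9 + 13 + 20 + 21 + 30 + 30 + 21 = 204.
One more sock then forces some color to 31, so 204 + 1 = 205.

205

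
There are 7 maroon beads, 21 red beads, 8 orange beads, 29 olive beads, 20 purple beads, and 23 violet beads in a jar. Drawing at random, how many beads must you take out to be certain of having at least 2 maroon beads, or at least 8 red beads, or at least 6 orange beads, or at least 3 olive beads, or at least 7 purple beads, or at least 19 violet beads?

The worst case stops just short of every target: 1 maroon, 7 red, 5 orange, 2 olive, 6 purple, 18 violet — 1 + 7 + 5 + 2 + 6 + 18 = 39 beads.
One more bead must push some color to its target, so 39 + 1 = 40.

40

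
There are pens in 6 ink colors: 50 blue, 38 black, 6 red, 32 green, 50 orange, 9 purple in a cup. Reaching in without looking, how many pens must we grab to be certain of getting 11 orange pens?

The worst case draws every non-orange pen first: 50 + 38 + 6 + 32 + 9 = 135.
The next 11 draws are then forced to be orange, giving 135 + 11 = 146.

146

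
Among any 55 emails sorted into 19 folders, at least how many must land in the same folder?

The 55 emails fall into 19 folders.
If each of the 19 folders held at most 2, the total would be at most 19 × 2 = 38 < 55, a contradiction.
So at least one holds ⌈55/19⌉ = 3.

3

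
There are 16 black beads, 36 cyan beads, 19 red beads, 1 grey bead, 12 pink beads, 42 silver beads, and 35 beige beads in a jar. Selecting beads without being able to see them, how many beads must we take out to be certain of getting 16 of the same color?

89

Treat the 7 colors as pigeonholes.
In the worst case we take at most 15 of each color, but all 1 grey and all 12 pink (fewer than 15), giving 15 + 15 + 15 + 1 + 12 + 15 + 15 = 88.
One more bead then forces some color to 16, so 88 + 1 = 89.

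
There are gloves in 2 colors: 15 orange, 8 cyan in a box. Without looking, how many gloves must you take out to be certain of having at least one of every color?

16

The hardest color to obtain is cyan: we could draw every other glove first — 23 − 8 = 15 gloves — without a single cyan one.
The next draw must be cyan, so 15 + 1 = 16.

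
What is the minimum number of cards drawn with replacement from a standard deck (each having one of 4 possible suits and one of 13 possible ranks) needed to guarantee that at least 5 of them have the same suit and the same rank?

209

There are 4 × 13 = 52 (suit, rank) combinations acting as pigeonholes.
With 52 × 4 = 208 cards drawn with replacement from a standard deck we could place exactly 4 in each, with no (suit, rank) pair reaching 5.
One more forces some (suit, rank) pair to hold 5, so 208 + 1 = 209.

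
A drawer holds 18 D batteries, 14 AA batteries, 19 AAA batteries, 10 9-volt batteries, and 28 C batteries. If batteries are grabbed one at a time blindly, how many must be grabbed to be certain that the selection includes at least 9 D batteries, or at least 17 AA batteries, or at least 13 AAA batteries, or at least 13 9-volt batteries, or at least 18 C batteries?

62

Each of the 5 types has its own threshold; avoid all of them simultaneously.
The worst case stops just short of every target: 8 D, all 14 AA, 12 AAA, all 10 9-volt, 17 C — 8 + 14 + 12 + 10 + 17 = 61 batteries.
One more battery must push some type to its target, so 61 + 1 = 62.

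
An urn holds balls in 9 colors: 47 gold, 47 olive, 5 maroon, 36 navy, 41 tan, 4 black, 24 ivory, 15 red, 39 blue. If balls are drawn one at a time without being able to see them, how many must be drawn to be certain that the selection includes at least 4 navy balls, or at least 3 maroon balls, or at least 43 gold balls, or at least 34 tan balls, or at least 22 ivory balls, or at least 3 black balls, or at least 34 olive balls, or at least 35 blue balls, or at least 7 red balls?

Each of the 9 colors has its own threshold; avoid all of them simultaneously.
The worst case stops just short of every target: 42 gold, 33 olive, 2 maroon, 3 navy, 33 tan, 2 black, 21 ivory, 6 red, 34 blue — 42 + 33 + 2 + 3 + 33 + 2 + 21 + 6 + 34 = 176 balls.
One more ball must push some color to its target, so 176 + 1 = 177.

177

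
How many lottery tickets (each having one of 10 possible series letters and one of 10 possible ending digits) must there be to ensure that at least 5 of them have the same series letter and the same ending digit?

There are 10 × 10 = 100 (series letter, ending digit) combinations acting as pigeonholes.
With 100 × 4 = 400 lottery tickets we could place exactly 4 in each, with no (series letter, ending digit) pair reaching 5.
One more forces some (series letter, ending digit) pair to hold 5, so 400 + 1 = 401.

401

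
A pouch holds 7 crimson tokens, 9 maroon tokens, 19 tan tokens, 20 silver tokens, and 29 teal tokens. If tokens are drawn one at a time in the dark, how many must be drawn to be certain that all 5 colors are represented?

The hardest color to obtain is crimson: we could draw every other token first — 84 − 7 = 77 tokens — without a single crimson one.
The next draw must be crimson, so 77 + 1 = 78.

78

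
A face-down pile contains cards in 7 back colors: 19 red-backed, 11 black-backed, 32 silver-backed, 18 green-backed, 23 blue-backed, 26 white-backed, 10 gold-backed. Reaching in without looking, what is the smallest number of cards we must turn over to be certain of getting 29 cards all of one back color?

In the worst case we take at most 28 of each back color, but all 19 red-backed, all 11 black-backed, all 18 green-backed, all 23 blue-backed, all 26 white-backed, and all 10 gold-backed (fewer than 28), giving 19 + 11 + 28 + 18 + 23 + 26 + 10 = 135.
One more card then forces some back color to 29, so 135 + 1 = 136.

136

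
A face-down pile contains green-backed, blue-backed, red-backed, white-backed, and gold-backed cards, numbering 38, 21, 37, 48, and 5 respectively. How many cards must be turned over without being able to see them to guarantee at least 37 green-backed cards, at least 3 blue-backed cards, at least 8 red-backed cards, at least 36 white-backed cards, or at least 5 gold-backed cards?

85

Each of the 5 back colors has its own threshold; avoid all of them simultaneously.
The worst case stops just short of every target: 36 green-backed, 2 blue-backed, 7 red-backed, 35 white-backed, 4 gold-backed — 36 + 2 + 7 + 35 + 4 = 84 cards.
One more card must push some back color to its target, so 84 + 1 = 85.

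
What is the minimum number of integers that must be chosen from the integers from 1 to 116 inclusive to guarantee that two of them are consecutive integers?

Partition {1, …, 116} into 58 pairs: {1,2}, {3,4}, …, {115,116}.
Choosing 58 integers — say the 58 even numbers 2, 4, …, 116 — takes one from each pair and avoids the property.
Choosing 59 forces two into the same pair by pigeonhole, and those are consecutive. So 59.

59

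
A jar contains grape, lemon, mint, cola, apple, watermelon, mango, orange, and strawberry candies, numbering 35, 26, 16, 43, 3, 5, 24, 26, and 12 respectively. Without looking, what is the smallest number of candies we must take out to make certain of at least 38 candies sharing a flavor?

185

Treat the 9 flavors as pigeonholes.
In the worst case we take at most 37 of each flavor, but all 35 grape, all 26 lemon, all 16 mint, all 3 apple, all 5 watermelon, all 24 mango, all 26 orange, and all 12 strawberry (fewer than 37), giving 35 + 26 + 16 + 37 + 3 + 5 + 24 + 26 + 12 = 184.
One more candy then forces some flavor to 38, so 184 + 1 = 185.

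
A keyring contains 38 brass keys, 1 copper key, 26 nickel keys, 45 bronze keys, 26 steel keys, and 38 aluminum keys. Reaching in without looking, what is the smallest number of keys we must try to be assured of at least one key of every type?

174

The hardest type to obtain is copper: we could draw every other key first — 174 − 1 = 173 keys — without a single copper one.
The next draw must be copper, so 173 + 1 = 174.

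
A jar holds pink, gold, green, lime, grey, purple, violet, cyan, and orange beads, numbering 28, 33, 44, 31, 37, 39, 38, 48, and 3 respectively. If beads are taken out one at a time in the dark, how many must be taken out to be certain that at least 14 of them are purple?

The worst case draws every non-purple bead first: 28 + 33 + 44 + 31 + 37 + 38 + 48 + 3 = 262.
The next 14 draws are then forced to be purple, giving 262 + 14 = 276.

276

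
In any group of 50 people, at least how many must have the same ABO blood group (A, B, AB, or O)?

There are 4 ABO blood groups, which serve as the pigeonholes.
If each of the 4 ABO blood groups held at most 12, the total would be at most 4 × 12 = 48 < 50, a contradiction.
So at least one holds ⌈50/4⌉ = 13.

13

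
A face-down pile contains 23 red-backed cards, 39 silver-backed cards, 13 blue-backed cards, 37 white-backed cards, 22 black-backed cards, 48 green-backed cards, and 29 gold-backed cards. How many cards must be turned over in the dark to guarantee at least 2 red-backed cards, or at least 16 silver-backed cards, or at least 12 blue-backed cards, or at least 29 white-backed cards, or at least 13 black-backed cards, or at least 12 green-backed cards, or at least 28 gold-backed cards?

Each of the 7 back colors has its own threshold; avoid all of them simultaneously.
The worst case stops just short of every target: 1 red-backed, 15 silver-backed, 11 blue-backed, 28 white-backed, 12 black-backed, 11 green-backed, 27 gold-backed — 1 + 15 + 11 + 28 + 12 + 11 + 27 = 105 cards.
One more card must push some back color to its target, so 105 + 1 = 106.

106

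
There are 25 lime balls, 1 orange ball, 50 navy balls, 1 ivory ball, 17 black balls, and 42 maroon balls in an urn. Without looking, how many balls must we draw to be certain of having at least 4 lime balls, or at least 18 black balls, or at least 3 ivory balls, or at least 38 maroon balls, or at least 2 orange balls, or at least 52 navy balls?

The worst case stops just short of every target: 3 lime, 1 orange, all 50 navy, all 1 ivory, 17 black, 37 maroon — 3 + 1 + 50 + 1 + 17 + 37 = 109 balls.
One more ball must push some color to its target, so 109 + 1 = 110.

110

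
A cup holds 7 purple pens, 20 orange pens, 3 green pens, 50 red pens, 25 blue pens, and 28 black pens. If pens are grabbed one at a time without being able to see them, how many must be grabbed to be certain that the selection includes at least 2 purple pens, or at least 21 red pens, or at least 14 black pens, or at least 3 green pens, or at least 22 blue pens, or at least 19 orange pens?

76

The worst case stops just short of every target: 1 purple, 18 orange, 2 green, 20 red, 21 blue, 13 black — 1 + 18 + 2 + 20 + 21 + 13 = 75 pens.
One more pen must push some ink color to its target, so 75 + 1 = 76.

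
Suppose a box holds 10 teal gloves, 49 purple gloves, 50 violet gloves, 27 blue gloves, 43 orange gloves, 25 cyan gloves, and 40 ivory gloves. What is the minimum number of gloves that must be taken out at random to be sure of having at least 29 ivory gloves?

The worst case draws every non-ivory glove first: 10 + 49 + 50 + 27 + 43 + 25 = 204.
The next 29 draws are then forced to be ivory, giving 204 + 29 = 233.

233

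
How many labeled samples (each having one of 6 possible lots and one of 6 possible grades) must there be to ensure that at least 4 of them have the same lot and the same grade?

109

There are 6 × 6 = 36 (lot, grade) combinations acting as pigeonholes.
With 36 × 3 = 108 labeled samples we could place exactly 3 in each, with no (lot, grade) pair reaching 4.
One more forces some (lot, grade) pair to hold 4, so 108 + 1 = 109.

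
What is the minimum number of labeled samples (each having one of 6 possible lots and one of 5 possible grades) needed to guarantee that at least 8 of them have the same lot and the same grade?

211

There are 6 × 5 = 30 (lot, grade) combinations acting as pigeonholes.
With 30 × 7 = 210 labeled samples we could place exactly 7 in each, with no (lot, grade) pair reaching 8.
One more forces some (lot, grade) pair to hold 8, so 210 + 1 = 211.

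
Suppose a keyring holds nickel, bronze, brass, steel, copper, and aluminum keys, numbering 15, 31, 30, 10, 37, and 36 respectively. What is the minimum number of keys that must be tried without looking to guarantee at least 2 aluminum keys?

To avoid aluminum keys as long as possible, exhaust the other 5 types first.
The worst case draws every non-aluminum key first: 15 + 31 + 30 + 10 + 37 = 123.
The next 2 draws are then forced to be aluminum, giving 123 + 2 = 125.

125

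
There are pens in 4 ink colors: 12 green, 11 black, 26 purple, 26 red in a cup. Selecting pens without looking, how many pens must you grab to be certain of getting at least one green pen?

64

The worst case draws every non-green pen first: 11 + 26 + 26 = 63.
The next draw is then forced to be green, giving 63 + 1 = 64.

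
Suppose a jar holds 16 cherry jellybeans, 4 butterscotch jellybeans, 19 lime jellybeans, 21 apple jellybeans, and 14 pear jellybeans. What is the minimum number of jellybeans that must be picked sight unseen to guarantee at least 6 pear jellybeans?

The worst case draws every non-pear jellybean first: 16 + 4 + 19 + 21 = 60.
The next 6 draws are then forced to be pear, giving 60 + 6 = 66.

66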